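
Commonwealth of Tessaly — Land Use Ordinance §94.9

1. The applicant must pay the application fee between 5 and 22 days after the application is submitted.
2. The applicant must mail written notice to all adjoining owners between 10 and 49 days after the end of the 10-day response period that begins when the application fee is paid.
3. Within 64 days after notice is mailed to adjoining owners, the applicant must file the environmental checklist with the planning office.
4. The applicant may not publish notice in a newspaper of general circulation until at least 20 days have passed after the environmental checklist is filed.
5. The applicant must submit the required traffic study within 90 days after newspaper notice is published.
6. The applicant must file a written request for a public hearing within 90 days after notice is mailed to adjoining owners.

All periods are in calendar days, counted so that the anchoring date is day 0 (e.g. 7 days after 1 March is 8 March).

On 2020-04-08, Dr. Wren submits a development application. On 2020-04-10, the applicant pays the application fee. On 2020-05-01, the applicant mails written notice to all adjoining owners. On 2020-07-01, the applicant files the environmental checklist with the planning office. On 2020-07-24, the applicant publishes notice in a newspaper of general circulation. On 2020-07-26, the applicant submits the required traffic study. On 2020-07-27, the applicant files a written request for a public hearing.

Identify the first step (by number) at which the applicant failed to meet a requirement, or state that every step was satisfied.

Step 1: the window is 5–22 days after 2020-04-08 (when the application is submitted), so 2020-04-13 through 2020-04-30; done 2020-04-10 — 3 days before the window opened.

Step 1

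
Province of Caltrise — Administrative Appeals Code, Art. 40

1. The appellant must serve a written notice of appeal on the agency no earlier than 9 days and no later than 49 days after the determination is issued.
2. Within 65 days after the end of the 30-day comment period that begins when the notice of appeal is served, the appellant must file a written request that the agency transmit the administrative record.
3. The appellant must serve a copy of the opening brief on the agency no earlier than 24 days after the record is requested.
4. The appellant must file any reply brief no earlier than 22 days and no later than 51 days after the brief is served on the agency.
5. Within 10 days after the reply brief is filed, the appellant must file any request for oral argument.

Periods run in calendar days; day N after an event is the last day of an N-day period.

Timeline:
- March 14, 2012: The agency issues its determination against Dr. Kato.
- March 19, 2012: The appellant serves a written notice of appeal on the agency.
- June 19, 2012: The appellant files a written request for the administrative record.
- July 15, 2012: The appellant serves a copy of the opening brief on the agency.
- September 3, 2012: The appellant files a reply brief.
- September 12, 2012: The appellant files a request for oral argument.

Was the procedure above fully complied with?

No

Step 1: the window is 9–49 days after March 14, 2012 (when the determination is issued), so March 23, 2012 through May 2, 2012; done March 19, 2012 — 4 days before the window opened.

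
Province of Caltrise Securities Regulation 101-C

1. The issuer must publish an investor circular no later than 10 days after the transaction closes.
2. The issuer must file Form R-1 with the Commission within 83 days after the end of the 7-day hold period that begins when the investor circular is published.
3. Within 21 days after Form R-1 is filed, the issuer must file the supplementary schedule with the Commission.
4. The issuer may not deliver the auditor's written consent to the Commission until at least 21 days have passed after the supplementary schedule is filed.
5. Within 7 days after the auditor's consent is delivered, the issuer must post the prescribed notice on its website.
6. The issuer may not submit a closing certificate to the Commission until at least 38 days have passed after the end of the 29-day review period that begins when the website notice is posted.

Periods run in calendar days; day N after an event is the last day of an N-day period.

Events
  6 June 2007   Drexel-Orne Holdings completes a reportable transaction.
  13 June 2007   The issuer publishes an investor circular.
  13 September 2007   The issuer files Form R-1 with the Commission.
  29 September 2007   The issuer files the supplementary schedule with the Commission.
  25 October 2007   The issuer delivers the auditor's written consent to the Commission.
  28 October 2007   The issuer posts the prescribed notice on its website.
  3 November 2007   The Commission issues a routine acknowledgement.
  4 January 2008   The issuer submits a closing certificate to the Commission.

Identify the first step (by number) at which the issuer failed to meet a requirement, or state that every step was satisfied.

Step 2

Step 1: 10 days after 6 June 2007 (when the transaction closes) is 16 June 2007; 13 June 2007 is within that limit.
Step 2: 83 days after 20 June 2007 (end of the 7-day hold period, which began when the investor circular is published on 13 June 2007) is 11 September 2007; done 13 September 2007 — 2 days late.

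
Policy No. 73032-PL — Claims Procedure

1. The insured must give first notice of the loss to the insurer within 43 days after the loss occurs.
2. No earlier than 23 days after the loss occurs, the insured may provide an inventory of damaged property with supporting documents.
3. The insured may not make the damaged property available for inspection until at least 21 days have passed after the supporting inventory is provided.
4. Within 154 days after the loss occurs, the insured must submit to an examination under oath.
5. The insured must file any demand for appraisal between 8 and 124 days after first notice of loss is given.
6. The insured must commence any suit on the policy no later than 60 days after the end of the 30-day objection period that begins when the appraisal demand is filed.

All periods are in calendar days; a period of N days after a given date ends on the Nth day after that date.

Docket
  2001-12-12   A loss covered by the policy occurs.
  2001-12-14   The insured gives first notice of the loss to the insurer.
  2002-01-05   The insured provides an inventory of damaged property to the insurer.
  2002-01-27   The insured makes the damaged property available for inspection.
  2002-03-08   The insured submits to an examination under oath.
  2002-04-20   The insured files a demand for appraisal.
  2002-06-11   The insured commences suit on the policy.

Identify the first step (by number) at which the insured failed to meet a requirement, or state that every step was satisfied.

Step 1: 43 days after 2001-12-12 (when the loss occurs) is 2002-01-24; done 2001-12-14 — timely.
Step 2: the earliest permitted date is 23 days after 2001-12-12 (when the loss occurs), i.e. 2002-01-04; done 2002-01-05, after the minimum wait.
Step 3: the earliest permitted date is 21 days after 2002-01-05 (when the supporting inventory is provided), i.e. 2002-01-26; done 2002-01-27 — permitted.
Step 4: 154 days after 2001-12-12 (when the loss occurs) is 2002-05-15; 2002-03-08 is within that limit.
Step 5: the window is 8–124 days after 2001-12-14 (when first notice of loss is given), so 2001-12-22 through 2002-04-17; done 2002-04-20 — 3 days after the window closed.
Later steps need not be reached.

Step 5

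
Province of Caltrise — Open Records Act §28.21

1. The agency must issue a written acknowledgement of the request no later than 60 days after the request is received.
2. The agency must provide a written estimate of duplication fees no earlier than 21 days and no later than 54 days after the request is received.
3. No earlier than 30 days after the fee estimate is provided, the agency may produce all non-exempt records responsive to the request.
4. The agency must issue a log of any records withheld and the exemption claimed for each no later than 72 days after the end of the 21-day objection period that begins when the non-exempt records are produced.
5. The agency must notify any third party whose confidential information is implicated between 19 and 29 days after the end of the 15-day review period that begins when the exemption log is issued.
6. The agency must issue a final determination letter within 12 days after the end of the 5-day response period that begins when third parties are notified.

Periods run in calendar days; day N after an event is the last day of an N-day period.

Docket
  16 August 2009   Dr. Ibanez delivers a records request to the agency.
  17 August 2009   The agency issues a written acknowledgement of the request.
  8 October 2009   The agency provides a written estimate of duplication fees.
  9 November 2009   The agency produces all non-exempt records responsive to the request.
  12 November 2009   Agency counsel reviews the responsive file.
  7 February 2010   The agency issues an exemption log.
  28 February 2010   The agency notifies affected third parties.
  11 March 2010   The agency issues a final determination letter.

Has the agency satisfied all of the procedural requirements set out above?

Step 1 — counting 60 days from 16 August 2009 (when the request is received) gives a deadline of 15 October 2009; 17 August 2009 is within that limit.
Step 2 — 21 and 54 days from 16 August 2009 (when the request is received) are 6 September 2009 and 9 October 2009 respectively; done 8 October 2009 — within the window.
Step 3 — must wait 30 days from 8 October 2009 (when the fee estimate is provided), so not before 7 November 2009; done 9 November 2009, after the minimum wait.
Step 4 — counting 72 days from 30 November 2009 (end of the 21-day objection period, which began when the non-exempt records are produced on 9 November 2009) gives a deadline of 10 February 2010; done 7 February 2010 — timely.
Step 5 — 19 and 29 days from 22 February 2010 (end of the 15-day review period, which began when the exemption log is issued on 7 February 2010) are 13 March 2010 and 23 March 2010 respectively; 28 February 2010 is 13 days too early.

No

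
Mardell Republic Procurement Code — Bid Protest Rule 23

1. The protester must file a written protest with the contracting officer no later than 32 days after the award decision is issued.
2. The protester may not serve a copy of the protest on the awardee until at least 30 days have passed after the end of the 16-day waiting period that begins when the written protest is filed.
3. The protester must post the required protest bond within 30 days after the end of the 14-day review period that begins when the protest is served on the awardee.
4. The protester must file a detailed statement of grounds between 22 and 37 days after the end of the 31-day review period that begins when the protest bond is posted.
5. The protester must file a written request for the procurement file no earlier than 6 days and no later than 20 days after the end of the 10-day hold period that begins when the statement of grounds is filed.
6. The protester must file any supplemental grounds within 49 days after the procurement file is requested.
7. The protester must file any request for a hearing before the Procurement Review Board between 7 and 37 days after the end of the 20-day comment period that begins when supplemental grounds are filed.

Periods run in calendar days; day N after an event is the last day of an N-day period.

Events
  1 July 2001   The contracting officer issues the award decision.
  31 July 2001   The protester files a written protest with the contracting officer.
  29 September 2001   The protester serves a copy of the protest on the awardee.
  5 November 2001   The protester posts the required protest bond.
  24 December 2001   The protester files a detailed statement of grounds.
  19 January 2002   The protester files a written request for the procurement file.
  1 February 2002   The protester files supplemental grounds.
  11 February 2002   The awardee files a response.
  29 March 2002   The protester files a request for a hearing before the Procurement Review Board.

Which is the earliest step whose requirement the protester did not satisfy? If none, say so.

Step 1 — counting 32 days from 1 July 2001 (when the award decision is issued) gives a deadline of 2 August 2001; 31 July 2001 is within that limit.
Step 2 — must wait 30 days from 16 August 2001 (end of the 16-day waiting period, which began when the written protest is filed on 31 July 2001), so not before 15 September 2001; 29 September 2001 is on or after that date.
Step 3 — counting 30 days from 13 October 2001 (end of the 14-day review period, which began when the protest is served on the awardee on 29 September 2001) gives a deadline of 12 November 2001; 5 November 2001 is within that limit.
Step 4 — 22 and 37 days from 6 December 2001 (end of the 31-day review period, which began when the protest bond is posted on 5 November 2001) are 28 December 2001 and 12 January 2002 respectively; 24 December 2001 is 4 days too early.
Later steps need not be reached.

Step 4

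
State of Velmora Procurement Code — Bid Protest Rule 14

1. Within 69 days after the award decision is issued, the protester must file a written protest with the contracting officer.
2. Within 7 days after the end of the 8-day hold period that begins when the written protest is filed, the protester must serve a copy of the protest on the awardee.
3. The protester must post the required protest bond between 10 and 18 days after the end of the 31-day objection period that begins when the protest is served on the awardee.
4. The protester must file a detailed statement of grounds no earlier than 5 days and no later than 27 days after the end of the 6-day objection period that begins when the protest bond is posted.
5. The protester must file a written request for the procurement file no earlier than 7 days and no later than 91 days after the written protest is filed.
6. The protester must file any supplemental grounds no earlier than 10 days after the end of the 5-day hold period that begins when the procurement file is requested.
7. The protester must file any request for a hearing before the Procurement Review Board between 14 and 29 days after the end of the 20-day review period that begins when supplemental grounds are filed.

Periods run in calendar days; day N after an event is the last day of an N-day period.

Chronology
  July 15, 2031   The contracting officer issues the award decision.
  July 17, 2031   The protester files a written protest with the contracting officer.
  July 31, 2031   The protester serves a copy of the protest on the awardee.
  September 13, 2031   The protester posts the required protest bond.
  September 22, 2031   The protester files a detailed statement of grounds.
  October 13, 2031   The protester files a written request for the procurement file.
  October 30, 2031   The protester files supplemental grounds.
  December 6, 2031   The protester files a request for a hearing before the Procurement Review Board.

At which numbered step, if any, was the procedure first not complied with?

Step 4

Step 1: 69 days after July 15, 2031 (when the award decision is issued) is September 22, 2031; done July 17, 2031 — timely.
Step 2: 7 days after July 25, 2031 (end of the 8-day hold period, which began when the written protest is filed on July 17, 2031) is August 1, 2031; July 31, 2031 is within that limit.
Step 3: the window is 10–18 days after August 31, 2031 (end of the 31-day objection period, which began when the protest is served on the awardee on July 31, 2031), so September 10, 2031 through September 18, 2031; done September 13, 2031 — within the window.
Step 4: the window is 5–27 days after September 19, 2031 (end of the 6-day objection period, which began when the protest bond is posted on September 13, 2031), so September 24, 2031 through October 16, 2031; September 22, 2031 is 2 days too early.
Later steps need not be reached.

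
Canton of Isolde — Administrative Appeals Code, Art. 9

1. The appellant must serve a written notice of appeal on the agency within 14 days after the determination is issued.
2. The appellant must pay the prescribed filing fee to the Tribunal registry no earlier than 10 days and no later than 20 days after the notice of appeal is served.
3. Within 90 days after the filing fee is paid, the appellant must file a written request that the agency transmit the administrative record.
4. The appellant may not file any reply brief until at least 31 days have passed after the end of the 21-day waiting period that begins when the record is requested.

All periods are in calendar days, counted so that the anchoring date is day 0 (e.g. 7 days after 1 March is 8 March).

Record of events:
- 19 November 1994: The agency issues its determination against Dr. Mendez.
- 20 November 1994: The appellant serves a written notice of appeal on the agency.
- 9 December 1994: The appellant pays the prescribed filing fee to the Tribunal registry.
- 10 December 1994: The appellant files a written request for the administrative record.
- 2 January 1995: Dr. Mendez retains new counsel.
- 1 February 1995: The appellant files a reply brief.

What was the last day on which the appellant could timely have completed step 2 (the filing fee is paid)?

10 December 1994

Step 2 runs from 20 November 1994, when the notice of appeal is served. The window is 10–20 days after 20 November 1994; it closes on 10 December 1994.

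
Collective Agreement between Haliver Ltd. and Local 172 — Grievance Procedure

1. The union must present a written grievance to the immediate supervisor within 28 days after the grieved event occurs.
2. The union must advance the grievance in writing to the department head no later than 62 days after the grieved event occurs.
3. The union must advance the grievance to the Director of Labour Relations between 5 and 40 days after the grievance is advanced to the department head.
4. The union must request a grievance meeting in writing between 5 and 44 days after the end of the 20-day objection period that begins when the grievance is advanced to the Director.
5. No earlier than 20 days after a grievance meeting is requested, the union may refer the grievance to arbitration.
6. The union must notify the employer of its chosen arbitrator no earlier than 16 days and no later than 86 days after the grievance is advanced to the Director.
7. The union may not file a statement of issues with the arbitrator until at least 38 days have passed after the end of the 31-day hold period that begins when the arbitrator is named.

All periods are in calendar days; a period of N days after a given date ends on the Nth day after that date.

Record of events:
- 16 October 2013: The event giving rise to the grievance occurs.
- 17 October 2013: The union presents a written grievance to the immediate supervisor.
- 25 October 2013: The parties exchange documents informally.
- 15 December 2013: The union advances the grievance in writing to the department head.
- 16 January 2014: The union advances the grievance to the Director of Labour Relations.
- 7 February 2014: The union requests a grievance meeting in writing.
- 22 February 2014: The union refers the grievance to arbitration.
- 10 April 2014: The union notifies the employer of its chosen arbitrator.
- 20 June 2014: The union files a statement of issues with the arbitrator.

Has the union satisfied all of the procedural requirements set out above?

(1) due by 16 October 2013 + 28 days = 13 November 2013; completed 17 October 2013, before the deadline.
(2) due by 16 October 2013 + 62 days = 17 December 2013; 15 December 2013 is within that limit.
(3) the permitted window runs from 15 December 2013 + 5 = 20 December 2013 to 15 December 2013 + 40 = 24 January 2014; done 16 January 2014 — within the window.
(4) the permitted window runs from 5 February 2014 + 5 = 10 February 2014 to 5 February 2014 + 44 = 21 March 2014; done 7 February 2014 — 3 days before the window opened.

No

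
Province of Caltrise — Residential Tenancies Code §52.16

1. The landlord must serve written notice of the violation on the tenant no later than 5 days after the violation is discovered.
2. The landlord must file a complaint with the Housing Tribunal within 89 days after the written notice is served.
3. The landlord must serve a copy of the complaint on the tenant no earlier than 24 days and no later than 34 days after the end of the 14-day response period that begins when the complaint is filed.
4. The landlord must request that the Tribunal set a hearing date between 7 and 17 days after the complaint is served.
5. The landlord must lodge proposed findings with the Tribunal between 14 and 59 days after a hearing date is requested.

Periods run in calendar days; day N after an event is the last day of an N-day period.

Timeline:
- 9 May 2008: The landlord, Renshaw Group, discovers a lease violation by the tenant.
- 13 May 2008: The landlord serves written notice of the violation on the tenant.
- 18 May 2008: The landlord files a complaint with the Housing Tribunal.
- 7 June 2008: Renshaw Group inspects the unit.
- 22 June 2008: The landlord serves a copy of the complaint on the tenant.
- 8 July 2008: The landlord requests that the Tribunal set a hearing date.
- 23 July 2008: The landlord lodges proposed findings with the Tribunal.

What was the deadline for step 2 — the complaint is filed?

10 August 2008

Step 2 runs from 13 May 2008, when the written notice is served. 89 days after 13 May 2008 is 10 August 2008.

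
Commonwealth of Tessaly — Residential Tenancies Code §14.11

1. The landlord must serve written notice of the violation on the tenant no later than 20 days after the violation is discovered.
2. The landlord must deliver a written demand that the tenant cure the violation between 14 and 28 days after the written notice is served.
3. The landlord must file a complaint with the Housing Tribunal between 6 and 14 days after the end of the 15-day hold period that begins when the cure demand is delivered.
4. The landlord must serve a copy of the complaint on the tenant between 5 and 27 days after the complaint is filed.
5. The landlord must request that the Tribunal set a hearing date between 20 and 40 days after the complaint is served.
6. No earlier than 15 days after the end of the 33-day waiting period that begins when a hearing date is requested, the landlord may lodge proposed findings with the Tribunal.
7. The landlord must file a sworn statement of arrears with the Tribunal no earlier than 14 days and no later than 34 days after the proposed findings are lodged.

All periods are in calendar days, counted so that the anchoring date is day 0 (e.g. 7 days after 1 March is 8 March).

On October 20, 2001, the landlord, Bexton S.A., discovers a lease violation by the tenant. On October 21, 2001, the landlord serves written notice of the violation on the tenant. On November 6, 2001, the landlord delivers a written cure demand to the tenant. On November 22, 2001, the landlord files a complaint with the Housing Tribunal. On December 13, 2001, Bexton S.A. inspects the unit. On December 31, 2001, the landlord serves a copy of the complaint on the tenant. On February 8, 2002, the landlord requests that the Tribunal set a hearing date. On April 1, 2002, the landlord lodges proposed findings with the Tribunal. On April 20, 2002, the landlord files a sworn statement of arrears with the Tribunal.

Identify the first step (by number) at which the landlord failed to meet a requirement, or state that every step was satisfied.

Step 3

(1) due by October 20, 2001 + 20 days = November 9, 2001; October 21, 2001 is within that limit.
(2) the permitted window runs from October 21, 2001 + 14 = November 4, 2001 to October 21, 2001 + 28 = November 18, 2001; November 6, 2001 falls inside that range.
(3) the permitted window runs from November 21, 2001 + 6 = November 27, 2001 to November 21, 2001 + 14 = December 5, 2001; November 22, 2001 is 5 days too early.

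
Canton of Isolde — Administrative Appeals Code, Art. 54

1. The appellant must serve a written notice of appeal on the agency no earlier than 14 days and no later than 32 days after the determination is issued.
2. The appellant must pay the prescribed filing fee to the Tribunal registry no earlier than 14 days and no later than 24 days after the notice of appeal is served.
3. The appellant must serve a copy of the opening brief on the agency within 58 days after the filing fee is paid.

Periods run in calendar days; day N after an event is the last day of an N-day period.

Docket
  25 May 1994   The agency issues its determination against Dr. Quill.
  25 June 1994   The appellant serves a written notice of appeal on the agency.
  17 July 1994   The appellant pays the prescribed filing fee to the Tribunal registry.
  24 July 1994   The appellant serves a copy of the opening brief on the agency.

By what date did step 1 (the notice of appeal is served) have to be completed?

Step 1 runs from 25 May 1994, when the determination is issued. The window is 14–32 days after 25 May 1994; it closes on 26 June 1994.

26 June 1994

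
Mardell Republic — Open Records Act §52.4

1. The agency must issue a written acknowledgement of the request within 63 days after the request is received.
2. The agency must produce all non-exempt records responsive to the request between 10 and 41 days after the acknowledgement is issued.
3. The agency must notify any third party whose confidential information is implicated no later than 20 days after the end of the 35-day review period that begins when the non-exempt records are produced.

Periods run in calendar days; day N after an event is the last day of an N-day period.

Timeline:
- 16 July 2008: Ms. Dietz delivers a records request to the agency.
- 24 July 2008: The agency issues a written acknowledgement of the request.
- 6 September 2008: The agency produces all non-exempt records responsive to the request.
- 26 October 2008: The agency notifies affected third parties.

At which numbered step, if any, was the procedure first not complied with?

Step 2

(1) due by 16 July 2008 + 63 days = 17 September 2008; 24 July 2008 is within that limit.
(2) the permitted window runs from 24 July 2008 + 10 = 3 August 2008 to 24 July 2008 + 41 = 3 September 2008; done 6 September 2008 — 3 days after the window closed.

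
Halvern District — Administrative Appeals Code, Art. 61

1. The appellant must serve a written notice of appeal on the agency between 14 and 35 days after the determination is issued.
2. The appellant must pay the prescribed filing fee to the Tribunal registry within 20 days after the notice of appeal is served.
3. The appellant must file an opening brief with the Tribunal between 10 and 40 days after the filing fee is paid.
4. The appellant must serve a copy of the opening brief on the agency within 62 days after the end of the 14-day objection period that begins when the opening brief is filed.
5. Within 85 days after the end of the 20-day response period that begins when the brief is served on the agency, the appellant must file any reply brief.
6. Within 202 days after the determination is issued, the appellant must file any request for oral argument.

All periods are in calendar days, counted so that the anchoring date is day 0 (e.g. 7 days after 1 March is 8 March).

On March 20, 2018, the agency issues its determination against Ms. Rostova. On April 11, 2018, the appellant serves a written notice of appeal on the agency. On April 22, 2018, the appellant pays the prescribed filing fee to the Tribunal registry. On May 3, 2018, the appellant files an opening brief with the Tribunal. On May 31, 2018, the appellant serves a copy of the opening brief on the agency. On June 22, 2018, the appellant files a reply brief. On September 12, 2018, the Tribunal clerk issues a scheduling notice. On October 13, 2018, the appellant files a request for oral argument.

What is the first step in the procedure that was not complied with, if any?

Step 6

Step 1 — 14 and 35 days from March 20, 2018 (when the determination is issued) are April 3, 2018 and April 24, 2018 respectively; done April 11, 2018, which is between those dates.
Step 2 — counting 20 days from April 11, 2018 (when the notice of appeal is served) gives a deadline of May 1, 2018; April 22, 2018 is within that limit.
Step 3 — 10 and 40 days from April 22, 2018 (when the filing fee is paid) are May 2, 2018 and June 1, 2018 respectively; done May 3, 2018, which is between those dates.
Step 4 — counting 62 days from May 17, 2018 (end of the 14-day objection period, which began when the opening brief is filed on May 3, 2018) gives a deadline of July 18, 2018; done May 31, 2018 — timely.
Step 5 — counting 85 days from June 20, 2018 (end of the 20-day response period, which began when the brief is served on the agency on May 31, 2018) gives a deadline of September 13, 2018; completed June 22, 2018, before the deadline.
Step 6 — counting 202 days from March 20, 2018 (when the determination is issued) gives a deadline of October 8, 2018; October 13, 2018 misses that deadline by 5 days.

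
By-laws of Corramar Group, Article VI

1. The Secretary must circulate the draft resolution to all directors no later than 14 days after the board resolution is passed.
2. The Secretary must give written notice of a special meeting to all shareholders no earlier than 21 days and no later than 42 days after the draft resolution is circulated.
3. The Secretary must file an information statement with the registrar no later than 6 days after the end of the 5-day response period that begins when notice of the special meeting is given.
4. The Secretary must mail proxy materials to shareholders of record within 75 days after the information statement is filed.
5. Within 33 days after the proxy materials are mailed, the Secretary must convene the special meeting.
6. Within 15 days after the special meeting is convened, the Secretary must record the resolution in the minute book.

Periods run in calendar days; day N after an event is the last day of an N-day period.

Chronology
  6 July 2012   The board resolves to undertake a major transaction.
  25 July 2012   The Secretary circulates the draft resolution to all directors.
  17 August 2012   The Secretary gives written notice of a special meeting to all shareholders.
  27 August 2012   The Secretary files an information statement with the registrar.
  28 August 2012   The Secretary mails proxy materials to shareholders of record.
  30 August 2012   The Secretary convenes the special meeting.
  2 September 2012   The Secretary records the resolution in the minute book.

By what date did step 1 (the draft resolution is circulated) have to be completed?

20 July 2012

Step 1 runs from 6 July 2012, when the board resolution is passed. 14 days after 6 July 2012 is 20 July 2012.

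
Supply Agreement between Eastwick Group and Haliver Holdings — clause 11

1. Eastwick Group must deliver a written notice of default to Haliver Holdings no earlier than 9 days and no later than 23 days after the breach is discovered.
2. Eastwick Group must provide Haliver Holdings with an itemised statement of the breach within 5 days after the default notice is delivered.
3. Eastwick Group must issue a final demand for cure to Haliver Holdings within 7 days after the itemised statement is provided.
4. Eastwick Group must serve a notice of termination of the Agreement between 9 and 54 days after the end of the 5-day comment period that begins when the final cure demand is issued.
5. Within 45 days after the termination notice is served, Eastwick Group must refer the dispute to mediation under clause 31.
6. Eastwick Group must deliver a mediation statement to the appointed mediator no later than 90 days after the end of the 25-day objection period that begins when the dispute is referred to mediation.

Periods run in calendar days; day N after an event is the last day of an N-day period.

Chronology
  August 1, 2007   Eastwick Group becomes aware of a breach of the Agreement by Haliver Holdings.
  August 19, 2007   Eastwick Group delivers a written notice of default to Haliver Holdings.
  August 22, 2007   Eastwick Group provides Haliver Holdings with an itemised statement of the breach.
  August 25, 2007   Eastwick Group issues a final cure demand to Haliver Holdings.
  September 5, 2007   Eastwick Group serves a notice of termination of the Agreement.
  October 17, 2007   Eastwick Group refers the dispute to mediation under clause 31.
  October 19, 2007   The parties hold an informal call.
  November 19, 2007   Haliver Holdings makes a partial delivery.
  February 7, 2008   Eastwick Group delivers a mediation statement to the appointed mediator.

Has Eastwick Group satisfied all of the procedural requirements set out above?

(1) the permitted window runs from August 1, 2007 + 9 = August 10, 2007 to August 1, 2007 + 23 = August 24, 2007; done August 19, 2007, which is between those dates.
(2) due by August 19, 2007 + 5 days = August 24, 2007; done August 22, 2007 — timely.
(3) due by August 22, 2007 + 7 days = August 29, 2007; completed August 25, 2007, before the deadline.
(4) the permitted window runs from August 30, 2007 + 9 = September 8, 2007 to August 30, 2007 + 54 = October 23, 2007; September 5, 2007 is 3 days too early.
Later steps need not be reached.

No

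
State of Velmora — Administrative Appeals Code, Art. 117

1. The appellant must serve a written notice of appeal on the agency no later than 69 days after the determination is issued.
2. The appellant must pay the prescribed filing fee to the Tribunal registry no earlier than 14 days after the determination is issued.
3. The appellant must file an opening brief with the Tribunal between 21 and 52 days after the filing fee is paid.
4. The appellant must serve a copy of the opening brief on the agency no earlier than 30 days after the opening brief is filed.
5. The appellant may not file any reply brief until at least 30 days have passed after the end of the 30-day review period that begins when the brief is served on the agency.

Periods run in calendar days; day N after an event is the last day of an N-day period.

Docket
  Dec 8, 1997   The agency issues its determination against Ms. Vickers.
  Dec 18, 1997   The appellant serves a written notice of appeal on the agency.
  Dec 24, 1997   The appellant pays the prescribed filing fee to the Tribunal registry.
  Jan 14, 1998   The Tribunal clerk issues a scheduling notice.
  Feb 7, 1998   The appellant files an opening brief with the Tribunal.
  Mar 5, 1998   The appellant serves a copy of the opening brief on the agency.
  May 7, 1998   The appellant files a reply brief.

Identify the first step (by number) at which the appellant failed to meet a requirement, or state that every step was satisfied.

Step 4

Step 1: 69 days after Dec 8, 1997 (when the determination is issued) is Feb 15, 1998; Dec 18, 1997 is within that limit.
Step 2: the earliest permitted date is 14 days after Dec 8, 1997 (when the determination is issued), i.e. Dec 22, 1997; Dec 24, 1997 is on or after that date.
Step 3: the window is 21–52 days after Dec 24, 1997 (when the filing fee is paid), so Jan 14, 1998 through Feb 14, 1998; done Feb 7, 1998, which is between those dates.
Step 4: the earliest permitted date is 30 days after Feb 7, 1998 (when the opening brief is filed), i.e. Mar 9, 1998; Mar 5, 1998 is 4 days before the earliest permitted date.
Later steps need not be reached.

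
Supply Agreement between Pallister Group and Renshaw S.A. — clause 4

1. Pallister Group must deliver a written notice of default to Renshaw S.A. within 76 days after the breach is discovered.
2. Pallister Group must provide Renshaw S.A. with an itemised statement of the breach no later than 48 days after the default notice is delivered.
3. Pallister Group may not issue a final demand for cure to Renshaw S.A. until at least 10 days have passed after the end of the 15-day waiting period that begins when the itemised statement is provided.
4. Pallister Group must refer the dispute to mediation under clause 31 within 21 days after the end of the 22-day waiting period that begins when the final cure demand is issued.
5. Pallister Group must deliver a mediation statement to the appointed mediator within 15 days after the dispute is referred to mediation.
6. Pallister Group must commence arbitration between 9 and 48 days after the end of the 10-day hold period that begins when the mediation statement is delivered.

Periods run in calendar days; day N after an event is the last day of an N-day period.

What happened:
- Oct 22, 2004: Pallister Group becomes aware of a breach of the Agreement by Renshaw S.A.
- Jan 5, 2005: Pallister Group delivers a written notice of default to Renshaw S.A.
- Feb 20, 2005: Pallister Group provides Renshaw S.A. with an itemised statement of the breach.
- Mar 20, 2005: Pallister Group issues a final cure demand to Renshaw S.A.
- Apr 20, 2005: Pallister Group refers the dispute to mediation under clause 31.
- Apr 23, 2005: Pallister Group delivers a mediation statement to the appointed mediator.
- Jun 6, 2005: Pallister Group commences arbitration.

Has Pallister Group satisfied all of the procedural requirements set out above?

Step 1 — counting 76 days from Oct 22, 2004 (when the breach is discovered) gives a deadline of Jan 6, 2005; completed Jan 5, 2005, before the deadline.
Step 2 — counting 48 days from Jan 5, 2005 (when the default notice is delivered) gives a deadline of Feb 22, 2005; done Feb 20, 2005 — timely.
Step 3 — must wait 10 days from Mar 7, 2005 (end of the 15-day waiting period, which began when the itemised statement is provided on Feb 20, 2005), so not before Mar 17, 2005; Mar 20, 2005 is on or after that date.
Step 4 — counting 21 days from Apr 11, 2005 (end of the 22-day waiting period, which began when the final cure demand is issued on Mar 20, 2005) gives a deadline of May 2, 2005; done Apr 20, 2005 — timely.
Step 5 — counting 15 days from Apr 20, 2005 (when the dispute is referred to mediation) gives a deadline of May 5, 2005; done Apr 23, 2005 — timely.
Step 6 — 9 and 48 days from May 3, 2005 (end of the 10-day hold period, which began when the mediation statement is delivered on Apr 23, 2005) are May 12, 2005 and Jun 20, 2005 respectively; done Jun 6, 2005 — within the window.

Yes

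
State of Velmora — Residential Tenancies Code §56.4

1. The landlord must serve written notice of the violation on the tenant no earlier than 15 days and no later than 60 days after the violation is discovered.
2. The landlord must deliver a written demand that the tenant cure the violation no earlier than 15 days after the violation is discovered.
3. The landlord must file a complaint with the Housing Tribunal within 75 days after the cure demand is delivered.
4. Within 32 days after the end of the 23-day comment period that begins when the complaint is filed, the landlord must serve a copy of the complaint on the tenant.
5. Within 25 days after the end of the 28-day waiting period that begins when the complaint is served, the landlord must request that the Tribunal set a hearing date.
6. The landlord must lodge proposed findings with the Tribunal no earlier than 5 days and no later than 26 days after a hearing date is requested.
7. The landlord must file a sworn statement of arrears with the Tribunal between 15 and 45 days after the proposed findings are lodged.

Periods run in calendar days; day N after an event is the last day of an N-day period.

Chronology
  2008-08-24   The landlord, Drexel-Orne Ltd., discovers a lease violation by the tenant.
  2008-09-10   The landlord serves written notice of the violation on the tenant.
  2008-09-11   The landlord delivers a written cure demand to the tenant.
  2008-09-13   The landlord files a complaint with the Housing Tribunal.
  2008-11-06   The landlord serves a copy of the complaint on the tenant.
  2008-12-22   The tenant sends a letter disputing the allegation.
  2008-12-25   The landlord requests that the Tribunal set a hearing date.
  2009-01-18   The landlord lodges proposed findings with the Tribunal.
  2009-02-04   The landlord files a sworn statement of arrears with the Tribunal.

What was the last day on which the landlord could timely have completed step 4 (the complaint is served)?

The complaint is filed on 2008-09-13; the 23-day comment period therefore ends 2008-10-06, and step 4 runs from that date. 32 days after 2008-10-06 is 2008-11-07.

2008-11-07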